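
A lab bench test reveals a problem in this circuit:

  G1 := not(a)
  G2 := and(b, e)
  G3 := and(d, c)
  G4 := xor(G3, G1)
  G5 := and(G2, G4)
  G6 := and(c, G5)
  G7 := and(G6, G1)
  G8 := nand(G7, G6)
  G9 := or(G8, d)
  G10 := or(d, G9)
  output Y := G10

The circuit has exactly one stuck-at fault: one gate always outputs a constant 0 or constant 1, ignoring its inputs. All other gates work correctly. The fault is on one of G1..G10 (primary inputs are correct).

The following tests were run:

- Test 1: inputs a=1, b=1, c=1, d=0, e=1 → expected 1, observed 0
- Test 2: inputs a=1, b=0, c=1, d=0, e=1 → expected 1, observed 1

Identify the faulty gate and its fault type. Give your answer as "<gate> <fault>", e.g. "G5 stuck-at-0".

G1 stuck-at-1

Fault-free values for test 1 (a=1, b=1, c=1, d=0, e=1): G1=0, G2=1, G3=0, G4=0, G5=0, G6=0, G7=0, G8=1, G9=1, G10=1, giving Y=1. Observed 0.
Test 1: faults giving observed 0 are {G1 stuck-at-1, G8 stuck-at-0, G9 stuck-at-0, G10 stuck-at-0}.
Test 2 (a=1, b=0, c=1, d=0, e=1): fault-free G1=0, G2=0, G3=0, G4=0, G5=0, G6=0, G7=0, G8=1, G9=1, G10=1 → 1; observed 1. Eliminates G8 stuck-at-0, G9 stuck-at-0, G10 stuck-at-0.
Only G1 stuck-at-1 is consistent with every test.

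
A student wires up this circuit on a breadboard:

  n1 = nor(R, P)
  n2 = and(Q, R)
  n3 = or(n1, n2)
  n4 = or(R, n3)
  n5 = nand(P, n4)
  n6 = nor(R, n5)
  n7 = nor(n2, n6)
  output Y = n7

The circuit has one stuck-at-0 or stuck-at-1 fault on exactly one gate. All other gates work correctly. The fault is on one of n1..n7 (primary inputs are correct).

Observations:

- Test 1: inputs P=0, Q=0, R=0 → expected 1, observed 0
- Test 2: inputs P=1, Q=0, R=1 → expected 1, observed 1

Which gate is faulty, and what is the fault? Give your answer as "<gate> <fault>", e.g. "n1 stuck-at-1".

n5 stuck-at-0

Fault-free values for test 1 (P=0, Q=0, R=0): n1=1, n2=0, n3=1, n4=1, n5=1, n6=0, n7=1, giving Y=1. Observed 0.
Test 1: faults giving observed 0 are {n2 stuck-at-1, n5 stuck-at-0, n6 stuck-at-1, n7 stuck-at-0}.
Test 2 (P=1, Q=0, R=1): fault-free n1=0, n2=0, n3=0, n4=1, n5=0, n6=0, n7=1 → 1; observed 1. Eliminates n2 stuck-at-1, n6 stuck-at-1, n7 stuck-at-0.
Only n5 stuck-at-0 is consistent with every test.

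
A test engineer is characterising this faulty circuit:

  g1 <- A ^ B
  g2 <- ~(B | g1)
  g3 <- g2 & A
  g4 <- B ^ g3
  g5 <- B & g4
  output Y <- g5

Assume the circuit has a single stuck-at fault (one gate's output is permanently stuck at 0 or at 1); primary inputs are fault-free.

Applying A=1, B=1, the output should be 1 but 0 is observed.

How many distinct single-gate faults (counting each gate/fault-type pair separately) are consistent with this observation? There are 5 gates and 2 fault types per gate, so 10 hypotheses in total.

Fault-free: g1=0, g2=0, g3=0, g4=1, g5=1 → 1. Observed 0.
  g1 stuck-at-0: output 1 ✗
  g1 stuck-at-1: output 1 ✗
  g2 stuck-at-0: output 1 ✗
  g2 stuck-at-1: output 0 ✓
  g3 stuck-at-0: output 1 ✗
  g3 stuck-at-1: output 0 ✓
  g4 stuck-at-0: output 0 ✓
  g4 stuck-at-1: output 1 ✗
  g5 stuck-at-0: output 0 ✓
  g5 stuck-at-1: output 1 ✗
Consistent faults: {g2 stuck-at-1, g3 stuck-at-1, g4 stuck-at-0, g5 stuck-at-0} — 4 in all.

4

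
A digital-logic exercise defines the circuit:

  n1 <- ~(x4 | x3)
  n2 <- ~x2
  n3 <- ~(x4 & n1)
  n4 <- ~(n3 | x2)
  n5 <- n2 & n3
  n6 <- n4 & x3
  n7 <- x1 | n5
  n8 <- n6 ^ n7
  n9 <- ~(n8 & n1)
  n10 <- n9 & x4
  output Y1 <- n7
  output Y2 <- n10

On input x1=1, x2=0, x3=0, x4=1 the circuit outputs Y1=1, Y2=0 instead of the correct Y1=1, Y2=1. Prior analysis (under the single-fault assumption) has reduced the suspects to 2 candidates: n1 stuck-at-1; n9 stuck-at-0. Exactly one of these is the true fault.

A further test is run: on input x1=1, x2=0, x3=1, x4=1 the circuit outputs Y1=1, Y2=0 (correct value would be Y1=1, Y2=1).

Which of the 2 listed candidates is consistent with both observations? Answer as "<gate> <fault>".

n9 stuck-at-0

Evaluate each candidate on input x1=1, x2=0, x3=1, x4=1:
  n1 stuck-at-1: n1=1 [stuck-at-1], n2=1, n3=0, n4=1, n5=0, n6=1, n7=1, n8=0, n9=1, n10=1 → Y1=1, Y2=1 — eliminated
  n9 stuck-at-0: n1=0, n2=1, n3=1, n4=0, n5=1, n6=0, n7=1, n8=1, n9=0 [stuck-at-0], n10=0 → Y1=1, Y2=0 — matches
Only n9 stuck-at-0 reproduces the observed Y1=1, Y2=0.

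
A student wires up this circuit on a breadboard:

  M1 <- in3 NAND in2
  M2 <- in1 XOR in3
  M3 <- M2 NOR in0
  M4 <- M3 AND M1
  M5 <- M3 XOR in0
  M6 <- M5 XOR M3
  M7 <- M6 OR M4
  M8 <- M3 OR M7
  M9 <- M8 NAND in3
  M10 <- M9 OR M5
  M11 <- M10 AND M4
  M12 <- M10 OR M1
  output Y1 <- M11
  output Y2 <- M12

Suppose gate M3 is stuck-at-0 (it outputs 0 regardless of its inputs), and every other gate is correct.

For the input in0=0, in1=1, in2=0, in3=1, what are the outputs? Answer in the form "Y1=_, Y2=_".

Y1=0, Y2=1

Propagate with M3 forced: M1=1, M2=0, M3=0 [stuck-at-0], M4=0, M5=0, M6=0, M7=0, M8=0, M9=1, M10=1, M11=0, M12=1.
So the outputs are Y1=0, Y2=1. (Without the fault they would be Y1=1, Y2=1.)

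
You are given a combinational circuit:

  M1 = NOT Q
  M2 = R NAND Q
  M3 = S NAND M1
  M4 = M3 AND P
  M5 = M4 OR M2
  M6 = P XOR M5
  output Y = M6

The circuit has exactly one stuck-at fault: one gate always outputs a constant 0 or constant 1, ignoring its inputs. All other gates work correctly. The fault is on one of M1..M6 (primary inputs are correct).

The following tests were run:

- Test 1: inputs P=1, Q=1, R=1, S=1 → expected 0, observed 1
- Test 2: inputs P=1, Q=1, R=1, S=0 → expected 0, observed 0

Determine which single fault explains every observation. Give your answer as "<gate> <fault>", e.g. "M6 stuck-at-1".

Fault-free values for test 1 (P=1, Q=1, R=1, S=1): M1=0, M2=0, M3=1, M4=1, M5=1, M6=0, giving Y=0. Observed 1.
Test 1: faults giving observed 1 are {M1 stuck-at-1, M3 stuck-at-0, M4 stuck-at-0, M5 stuck-at-0, M6 stuck-at-1}.
Test 2 (P=1, Q=1, R=1, S=0): fault-free M1=0, M2=0, M3=1, M4=1, M5=1, M6=0 → 0; observed 0. Eliminates M3 stuck-at-0, M4 stuck-at-0, M5 stuck-at-0, M6 stuck-at-1.
Only M1 stuck-at-1 is consistent with every test.

M1 stuck-at-1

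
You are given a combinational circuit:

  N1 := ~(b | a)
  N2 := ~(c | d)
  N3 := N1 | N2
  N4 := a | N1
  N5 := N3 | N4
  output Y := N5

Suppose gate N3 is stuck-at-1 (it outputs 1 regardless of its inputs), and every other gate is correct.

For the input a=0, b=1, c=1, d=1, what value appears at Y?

1

Propagate with N3 forced: N1=0, N2=0, N3=1 [stuck-at-1], N4=0, N5=1.
So Y = 1. (Without the fault it would be 0.)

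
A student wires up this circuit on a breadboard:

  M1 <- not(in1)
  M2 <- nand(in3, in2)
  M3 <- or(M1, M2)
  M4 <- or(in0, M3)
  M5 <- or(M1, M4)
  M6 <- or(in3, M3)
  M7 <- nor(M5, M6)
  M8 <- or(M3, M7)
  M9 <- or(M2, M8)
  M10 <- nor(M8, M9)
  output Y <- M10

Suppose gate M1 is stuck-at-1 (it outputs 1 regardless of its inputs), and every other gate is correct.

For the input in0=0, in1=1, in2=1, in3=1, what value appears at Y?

Propagate with M1 forced: M1=1 [stuck-at-1], M2=0, M3=1, M4=1, M5=1, M6=1, M7=0, M8=1, M9=1, M10=0.
So Y = 0. (Without the fault it would be 1.)

0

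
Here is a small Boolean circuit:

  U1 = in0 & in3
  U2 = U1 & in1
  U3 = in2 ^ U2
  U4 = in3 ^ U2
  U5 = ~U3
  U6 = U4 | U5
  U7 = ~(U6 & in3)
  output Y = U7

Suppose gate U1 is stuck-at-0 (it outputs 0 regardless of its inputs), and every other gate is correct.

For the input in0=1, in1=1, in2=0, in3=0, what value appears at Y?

1

Propagate with U1 forced: U1=0 [stuck-at-0], U2=0, U3=0, U4=0, U5=1, U6=1, U7=1.
So Y = 1. (Same as the fault-free value — the fault is masked on this input.)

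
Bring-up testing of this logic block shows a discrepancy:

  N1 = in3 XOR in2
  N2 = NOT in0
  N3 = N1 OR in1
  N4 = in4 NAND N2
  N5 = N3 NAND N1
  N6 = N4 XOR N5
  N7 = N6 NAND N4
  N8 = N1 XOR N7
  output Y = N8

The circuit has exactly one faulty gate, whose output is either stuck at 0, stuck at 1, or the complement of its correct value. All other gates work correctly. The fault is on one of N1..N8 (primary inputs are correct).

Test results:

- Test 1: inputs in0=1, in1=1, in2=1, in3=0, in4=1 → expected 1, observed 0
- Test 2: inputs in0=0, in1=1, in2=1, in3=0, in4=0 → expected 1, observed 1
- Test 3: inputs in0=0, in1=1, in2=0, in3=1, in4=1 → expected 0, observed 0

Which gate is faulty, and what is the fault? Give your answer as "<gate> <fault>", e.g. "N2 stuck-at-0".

Fault-free values for test 1 (in0=1, in1=1, in2=1, in3=0, in4=1): N1=1, N2=0, N3=1, N4=1, N5=0, N6=1, N7=0, N8=1, giving Y=1. Observed 0.
Test 1: faults giving observed 0 are {N2 stuck-at-1, N2 inverted output, N3 stuck-at-0, N3 inverted output, N4 stuck-at-0, N4 inverted output, N5 stuck-at-1, N5 inverted output, N6 stuck-at-0, N6 inverted output, N7 stuck-at-1, N7 inverted output, N8 stuck-at-0, N8 inverted output}.
Test 2 (in0=0, in1=1, in2=1, in3=0, in4=0): fault-free N1=1, N2=1, N3=1, N4=1, N5=0, N6=1, N7=0, N8=1 → 1; observed 1. Eliminates N3 stuck-at-0, N3 inverted output, N4 stuck-at-0, N4 inverted output, N5 stuck-at-1, N5 inverted output, N6 stuck-at-0, N6 inverted output, N7 stuck-at-1, N7 inverted output, N8 stuck-at-0, N8 inverted output.
Test 3 (in0=0, in1=1, in2=0, in3=1, in4=1): fault-free N1=1, N2=1, N3=1, N4=0, N5=0, N6=0, N7=1, N8=0 → 0; observed 0. Eliminates N2 inverted output.
Only N2 stuck-at-1 is consistent with every test.

N2 stuck-at-1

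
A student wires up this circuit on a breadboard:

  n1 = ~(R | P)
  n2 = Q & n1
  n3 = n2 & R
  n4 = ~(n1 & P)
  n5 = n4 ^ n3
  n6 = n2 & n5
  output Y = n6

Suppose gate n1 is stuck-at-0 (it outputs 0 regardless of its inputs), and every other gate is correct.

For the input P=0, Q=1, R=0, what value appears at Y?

Propagate with n1 forced: n1=0 [stuck-at-0], n2=0, n3=0, n4=1, n5=1, n6=0.
So Y = 0. (Without the fault it would be 1.)

0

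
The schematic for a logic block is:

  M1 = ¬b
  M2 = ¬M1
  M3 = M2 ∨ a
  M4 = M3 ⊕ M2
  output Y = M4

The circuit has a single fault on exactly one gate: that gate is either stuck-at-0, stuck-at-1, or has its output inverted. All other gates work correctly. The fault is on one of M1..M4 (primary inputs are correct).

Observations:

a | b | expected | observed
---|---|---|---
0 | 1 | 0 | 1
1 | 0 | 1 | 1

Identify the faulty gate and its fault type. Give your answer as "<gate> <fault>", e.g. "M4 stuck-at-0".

Fault-free values for test 1 (a=0, b=1): M1=0, M2=1, M3=1, M4=0, giving Y=0. Observed 1.
Test 1: faults giving observed 1 are {M3 stuck-at-0, M3 inverted output, M4 stuck-at-1, M4 inverted output}.
Test 2 (a=1, b=0): fault-free M1=1, M2=0, M3=1, M4=1 → 1; observed 1. Eliminates M3 stuck-at-0, M3 inverted output, M4 inverted output.
Only M4 stuck-at-1 is consistent with every test.

M4 stuck-at-1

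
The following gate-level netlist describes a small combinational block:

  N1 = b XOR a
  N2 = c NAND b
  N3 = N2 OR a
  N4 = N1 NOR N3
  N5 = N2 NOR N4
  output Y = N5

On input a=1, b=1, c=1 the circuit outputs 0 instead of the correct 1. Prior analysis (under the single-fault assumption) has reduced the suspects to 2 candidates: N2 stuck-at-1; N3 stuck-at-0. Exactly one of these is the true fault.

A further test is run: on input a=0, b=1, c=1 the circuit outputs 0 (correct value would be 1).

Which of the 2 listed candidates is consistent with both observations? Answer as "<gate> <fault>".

Evaluate each candidate on input a=0, b=1, c=1:
  N2 stuck-at-1: N1=1, N2=1 [stuck-at-1], N3=1, N4=0, N5=0 → 0 — matches
  N3 stuck-at-0: N1=1, N2=0, N3=0 [stuck-at-0], N4=0, N5=1 → 1 — eliminated
Only N2 stuck-at-1 reproduces the observed 0.

N2 stuck-at-1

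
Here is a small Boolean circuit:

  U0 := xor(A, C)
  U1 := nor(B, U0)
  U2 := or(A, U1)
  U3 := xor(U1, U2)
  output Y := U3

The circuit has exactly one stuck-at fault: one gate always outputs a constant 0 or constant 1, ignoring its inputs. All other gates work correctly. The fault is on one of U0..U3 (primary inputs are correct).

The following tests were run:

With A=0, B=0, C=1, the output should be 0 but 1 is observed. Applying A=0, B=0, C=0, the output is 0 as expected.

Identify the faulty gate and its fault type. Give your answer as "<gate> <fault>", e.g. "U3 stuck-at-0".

U2 stuck-at-1

Fault-free values for test 1 (A=0, B=0, C=1): U0=1, U1=0, U2=0, U3=0, giving Y=0. Observed 1.
Test 1: faults giving observed 1 are {U2 stuck-at-1, U3 stuck-at-1}.
Test 2 (A=0, B=0, C=0): fault-free U0=0, U1=1, U2=1, U3=0 → 0; observed 0. Eliminates U3 stuck-at-1.
Only U2 stuck-at-1 is consistent with every test.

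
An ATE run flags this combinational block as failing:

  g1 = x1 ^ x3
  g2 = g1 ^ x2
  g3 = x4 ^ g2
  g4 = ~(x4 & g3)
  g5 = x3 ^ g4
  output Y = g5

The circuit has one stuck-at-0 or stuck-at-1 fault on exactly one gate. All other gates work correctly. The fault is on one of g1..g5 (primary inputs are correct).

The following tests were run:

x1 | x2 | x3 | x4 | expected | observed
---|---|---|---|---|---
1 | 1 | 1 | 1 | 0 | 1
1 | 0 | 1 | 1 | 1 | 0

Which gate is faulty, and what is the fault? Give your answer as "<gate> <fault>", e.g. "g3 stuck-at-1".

Fault-free values for test 1 (x1=1, x2=1, x3=1, x4=1): g1=0, g2=1, g3=0, g4=1, g5=0, giving Y=0. Observed 1.
Test 1: faults giving observed 1 are {g1 stuck-at-1, g2 stuck-at-0, g3 stuck-at-1, g4 stuck-at-0, g5 stuck-at-1}.
Test 2 (x1=1, x2=0, x3=1, x4=1): fault-free g1=0, g2=0, g3=1, g4=0, g5=1 → 1; observed 0. Eliminates g2 stuck-at-0, g3 stuck-at-1, g4 stuck-at-0, g5 stuck-at-1.
Only g1 stuck-at-1 is consistent with every test.

g1 stuck-at-1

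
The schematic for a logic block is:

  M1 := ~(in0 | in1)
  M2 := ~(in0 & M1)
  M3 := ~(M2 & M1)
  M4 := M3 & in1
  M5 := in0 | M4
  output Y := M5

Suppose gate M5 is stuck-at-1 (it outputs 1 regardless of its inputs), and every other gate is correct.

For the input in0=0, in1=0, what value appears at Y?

Propagate with M5 forced: M1=1, M2=1, M3=0, M4=0, M5=1 [stuck-at-1].
So Y = 1. (Without the fault it would be 0.)

1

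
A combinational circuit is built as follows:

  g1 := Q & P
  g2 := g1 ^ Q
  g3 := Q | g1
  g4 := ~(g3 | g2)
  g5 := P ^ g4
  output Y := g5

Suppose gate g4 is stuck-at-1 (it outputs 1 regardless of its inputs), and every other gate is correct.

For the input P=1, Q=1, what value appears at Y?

0

Propagate with g4 forced: g1=1, g2=0, g3=1, g4=1 [stuck-at-1], g5=0.
So Y = 0. (Without the fault it would be 1.)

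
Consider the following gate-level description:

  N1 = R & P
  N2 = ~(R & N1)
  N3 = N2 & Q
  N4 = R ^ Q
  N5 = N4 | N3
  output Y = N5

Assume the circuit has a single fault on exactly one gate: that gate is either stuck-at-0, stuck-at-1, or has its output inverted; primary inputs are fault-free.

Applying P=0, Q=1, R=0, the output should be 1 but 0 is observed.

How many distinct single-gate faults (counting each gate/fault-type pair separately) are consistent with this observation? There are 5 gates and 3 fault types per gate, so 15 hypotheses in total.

Fault-free: N1=0, N2=1, N3=1, N4=1, N5=1 → 1. Observed 0.
  N1: none of the 3 fault types match ✗
  N2: none of the 3 fault types match ✗
  N3: none of the 3 fault types match ✗
  N4: none of the 3 fault types match ✗
  N5: stuck-at-0, inverted output ✓; others ✗
Consistent faults: {N5 stuck-at-0, N5 inverted output} — 2 in all.

2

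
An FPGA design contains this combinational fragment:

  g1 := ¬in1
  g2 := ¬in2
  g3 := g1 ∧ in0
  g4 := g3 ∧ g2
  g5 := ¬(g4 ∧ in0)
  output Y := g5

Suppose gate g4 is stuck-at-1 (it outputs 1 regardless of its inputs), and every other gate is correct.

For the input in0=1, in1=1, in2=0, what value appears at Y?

0

Propagate with g4 forced: g1=0, g2=1, g3=0, g4=1 [stuck-at-1], g5=0.
So Y = 0. (Without the fault it would be 1.)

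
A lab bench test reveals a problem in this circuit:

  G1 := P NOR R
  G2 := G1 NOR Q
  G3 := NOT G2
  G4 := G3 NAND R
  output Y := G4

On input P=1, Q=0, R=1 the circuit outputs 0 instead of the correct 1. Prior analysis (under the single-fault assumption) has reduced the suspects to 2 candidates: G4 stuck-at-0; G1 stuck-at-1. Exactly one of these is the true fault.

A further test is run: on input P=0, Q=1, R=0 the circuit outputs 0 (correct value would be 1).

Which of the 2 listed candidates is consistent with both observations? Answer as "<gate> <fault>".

G4 stuck-at-0

Evaluate each candidate on input P=0, Q=1, R=0:
  G4 stuck-at-0: G1=1, G2=0, G3=1, G4=0 [stuck-at-0] → 0 — matches
  G1 stuck-at-1: G1=1 [stuck-at-1], G2=0, G3=1, G4=1 → 1 — eliminated
Only G4 stuck-at-0 reproduces the observed 0.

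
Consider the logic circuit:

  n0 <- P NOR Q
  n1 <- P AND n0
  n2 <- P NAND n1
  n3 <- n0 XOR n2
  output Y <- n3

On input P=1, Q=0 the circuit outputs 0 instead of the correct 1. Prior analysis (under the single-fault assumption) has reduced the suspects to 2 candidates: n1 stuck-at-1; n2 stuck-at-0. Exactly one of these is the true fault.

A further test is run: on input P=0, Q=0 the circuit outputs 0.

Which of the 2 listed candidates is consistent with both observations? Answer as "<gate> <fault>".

n1 stuck-at-1

Evaluate each candidate on input P=0, Q=0:
  n1 stuck-at-1: n0=1, n1=1 [stuck-at-1], n2=1, n3=0 → 0 — matches
  n2 stuck-at-0: n0=1, n1=0, n2=0 [stuck-at-0], n3=1 → 1 — eliminated
Only n1 stuck-at-1 reproduces the observed 0.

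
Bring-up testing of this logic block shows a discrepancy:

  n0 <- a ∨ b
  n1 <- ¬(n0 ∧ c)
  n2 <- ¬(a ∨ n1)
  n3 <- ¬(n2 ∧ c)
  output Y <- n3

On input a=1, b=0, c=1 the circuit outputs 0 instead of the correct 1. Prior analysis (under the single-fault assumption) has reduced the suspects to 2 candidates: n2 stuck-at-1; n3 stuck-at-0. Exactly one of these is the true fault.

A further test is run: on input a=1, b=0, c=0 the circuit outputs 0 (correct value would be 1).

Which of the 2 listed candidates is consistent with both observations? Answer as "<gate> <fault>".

Evaluate each candidate on input a=1, b=0, c=0:
  n2 stuck-at-1: n0=1, n1=1, n2=1 [stuck-at-1], n3=1 → 1 — eliminated
  n3 stuck-at-0: n0=1, n1=1, n2=0, n3=0 [stuck-at-0] → 0 — matches
Only n3 stuck-at-0 reproduces the observed 0.

n3 stuck-at-0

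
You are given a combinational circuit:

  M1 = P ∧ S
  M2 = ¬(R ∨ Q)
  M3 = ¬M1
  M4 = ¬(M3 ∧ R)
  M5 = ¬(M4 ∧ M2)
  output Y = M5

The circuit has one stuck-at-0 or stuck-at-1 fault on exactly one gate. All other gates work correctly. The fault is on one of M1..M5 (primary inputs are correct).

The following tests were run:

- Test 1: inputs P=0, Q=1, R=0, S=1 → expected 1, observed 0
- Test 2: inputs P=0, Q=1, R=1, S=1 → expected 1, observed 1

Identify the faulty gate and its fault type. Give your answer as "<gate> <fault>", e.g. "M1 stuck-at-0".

M2 stuck-at-1

Fault-free values for test 1 (P=0, Q=1, R=0, S=1): M1=0, M2=0, M3=1, M4=1, M5=1, giving Y=1. Observed 0.
Test 1: faults giving observed 0 are {M2 stuck-at-1, M5 stuck-at-0}.
Test 2 (P=0, Q=1, R=1, S=1): fault-free M1=0, M2=0, M3=1, M4=0, M5=1 → 1; observed 1. Eliminates M5 stuck-at-0.
Only M2 stuck-at-1 is consistent with every test.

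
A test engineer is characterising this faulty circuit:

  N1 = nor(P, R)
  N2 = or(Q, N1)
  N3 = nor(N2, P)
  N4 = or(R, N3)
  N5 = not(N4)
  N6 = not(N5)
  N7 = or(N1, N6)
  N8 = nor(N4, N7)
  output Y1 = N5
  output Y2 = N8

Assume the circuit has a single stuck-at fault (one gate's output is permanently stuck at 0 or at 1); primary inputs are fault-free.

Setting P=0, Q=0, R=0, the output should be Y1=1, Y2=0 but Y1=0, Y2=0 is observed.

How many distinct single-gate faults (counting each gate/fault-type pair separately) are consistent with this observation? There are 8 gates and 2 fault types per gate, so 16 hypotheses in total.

Fault-free: N1=1, N2=1, N3=0, N4=0, N5=1, N6=0, N7=1, N8=0 → Y1=1, Y2=0. Observed Y1=0, Y2=0.
  N1: stuck-at-0 ✓; others ✗
  N2: stuck-at-0 ✓; others ✗
  N3: stuck-at-1 ✓; others ✗
  N4: stuck-at-1 ✓; others ✗
  N5: stuck-at-0 ✓; others ✗
  N6: none of the 2 fault types match ✗
  N7: none of the 2 fault types match ✗
  N8: none of the 2 fault types match ✗
Consistent faults: {N1 stuck-at-0, N2 stuck-at-0, N3 stuck-at-1, N4 stuck-at-1, N5 stuck-at-0} — 5 in all.

5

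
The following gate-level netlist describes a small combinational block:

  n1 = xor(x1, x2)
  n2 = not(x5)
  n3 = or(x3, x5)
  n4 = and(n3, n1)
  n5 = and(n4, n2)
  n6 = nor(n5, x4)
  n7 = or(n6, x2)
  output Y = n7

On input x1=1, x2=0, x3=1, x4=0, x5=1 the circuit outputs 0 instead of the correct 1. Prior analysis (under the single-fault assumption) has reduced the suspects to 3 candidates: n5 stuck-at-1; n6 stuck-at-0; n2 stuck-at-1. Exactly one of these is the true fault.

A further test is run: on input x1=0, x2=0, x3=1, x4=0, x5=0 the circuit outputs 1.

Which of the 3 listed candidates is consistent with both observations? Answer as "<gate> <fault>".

Evaluate each candidate on input x1=0, x2=0, x3=1, x4=0, x5=0:
  n5 stuck-at-1: n1=0, n2=1, n3=1, n4=0, n5=1 [stuck-at-1], n6=0, n7=0 → 0 — eliminated
  n6 stuck-at-0: n1=0, n2=1, n3=1, n4=0, n5=0, n6=0 [stuck-at-0], n7=0 → 0 — eliminated
  n2 stuck-at-1: n1=0, n2=1 [stuck-at-1], n3=1, n4=0, n5=0, n6=1, n7=1 → 1 — matches
Only n2 stuck-at-1 reproduces the observed 1.

n2 stuck-at-1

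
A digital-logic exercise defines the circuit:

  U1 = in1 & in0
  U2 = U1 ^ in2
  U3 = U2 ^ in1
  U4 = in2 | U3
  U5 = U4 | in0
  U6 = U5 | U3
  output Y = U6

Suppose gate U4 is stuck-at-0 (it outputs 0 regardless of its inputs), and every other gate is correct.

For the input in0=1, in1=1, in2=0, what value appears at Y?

Propagate with U4 forced: U1=1, U2=1, U3=0, U4=0 [stuck-at-0], U5=1, U6=1.
So Y = 1. (Same as the fault-free value — the fault is masked on this input.)

1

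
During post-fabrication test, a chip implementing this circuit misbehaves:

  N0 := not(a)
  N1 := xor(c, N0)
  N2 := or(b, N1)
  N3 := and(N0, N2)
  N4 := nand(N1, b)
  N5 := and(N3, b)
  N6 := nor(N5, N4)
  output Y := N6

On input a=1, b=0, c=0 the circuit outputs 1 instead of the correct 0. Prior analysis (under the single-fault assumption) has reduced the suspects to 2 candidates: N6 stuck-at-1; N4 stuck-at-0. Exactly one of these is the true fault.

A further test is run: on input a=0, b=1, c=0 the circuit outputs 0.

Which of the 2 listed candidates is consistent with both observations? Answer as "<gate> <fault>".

Evaluate each candidate on input a=0, b=1, c=0:
  N6 stuck-at-1: N0=1, N1=1, N2=1, N3=1, N4=0, N5=1, N6=1 [stuck-at-1] → 1 — eliminated
  N4 stuck-at-0: N0=1, N1=1, N2=1, N3=1, N4=0 [stuck-at-0], N5=1, N6=0 → 0 — matches
Only N4 stuck-at-0 reproduces the observed 0.

N4 stuck-at-0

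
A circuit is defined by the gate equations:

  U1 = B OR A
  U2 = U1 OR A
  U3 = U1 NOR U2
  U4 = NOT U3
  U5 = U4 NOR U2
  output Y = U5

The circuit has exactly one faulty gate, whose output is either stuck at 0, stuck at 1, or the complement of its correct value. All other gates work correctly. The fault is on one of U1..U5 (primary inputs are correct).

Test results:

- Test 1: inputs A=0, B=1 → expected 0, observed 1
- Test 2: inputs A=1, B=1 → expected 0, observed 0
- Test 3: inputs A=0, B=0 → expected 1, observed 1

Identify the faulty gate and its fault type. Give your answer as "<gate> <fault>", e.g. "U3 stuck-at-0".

U1 stuck-at-0

Fault-free values for test 1 (A=0, B=1): U1=1, U2=1, U3=0, U4=1, U5=0, giving Y=0. Observed 1.
Test 1: faults giving observed 1 are {U1 stuck-at-0, U1 inverted output, U5 stuck-at-1, U5 inverted output}.
Test 2 (A=1, B=1): fault-free U1=1, U2=1, U3=0, U4=1, U5=0 → 0; observed 0. Eliminates U5 stuck-at-1, U5 inverted output.
Test 3 (A=0, B=0): fault-free U1=0, U2=0, U3=1, U4=0, U5=1 → 1; observed 1. Eliminates U1 inverted output.
Only U1 stuck-at-0 is consistent with every test.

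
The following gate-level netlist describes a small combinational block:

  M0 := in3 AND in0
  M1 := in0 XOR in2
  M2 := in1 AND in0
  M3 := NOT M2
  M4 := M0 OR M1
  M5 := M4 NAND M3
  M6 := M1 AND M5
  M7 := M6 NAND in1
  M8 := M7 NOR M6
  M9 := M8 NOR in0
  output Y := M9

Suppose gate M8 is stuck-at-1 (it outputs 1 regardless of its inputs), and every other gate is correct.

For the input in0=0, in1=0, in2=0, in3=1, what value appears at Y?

Propagate with M8 forced: M0=0, M1=0, M2=0, M3=1, M4=0, M5=1, M6=0, M7=1, M8=1 [stuck-at-1], M9=0.
So Y = 0. (Without the fault it would be 1.)

0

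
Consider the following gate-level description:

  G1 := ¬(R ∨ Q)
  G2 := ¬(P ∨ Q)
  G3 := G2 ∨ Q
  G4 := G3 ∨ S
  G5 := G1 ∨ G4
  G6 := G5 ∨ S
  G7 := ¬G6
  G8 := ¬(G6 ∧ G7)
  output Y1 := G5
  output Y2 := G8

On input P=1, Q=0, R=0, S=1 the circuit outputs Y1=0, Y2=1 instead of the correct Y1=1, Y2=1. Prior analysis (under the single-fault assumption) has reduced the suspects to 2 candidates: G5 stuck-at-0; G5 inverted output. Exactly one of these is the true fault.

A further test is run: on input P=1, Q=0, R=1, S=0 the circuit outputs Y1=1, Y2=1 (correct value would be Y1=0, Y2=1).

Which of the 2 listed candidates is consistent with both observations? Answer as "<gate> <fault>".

Evaluate each candidate on input P=1, Q=0, R=1, S=0:
  G5 stuck-at-0: G1=0, G2=0, G3=0, G4=0, G5=0 [stuck-at-0], G6=0, G7=1, G8=1 → Y1=0, Y2=1 — eliminated
  G5 inverted output: G1=0, G2=0, G3=0, G4=0, G5=1 [inverted output], G6=1, G7=0, G8=1 → Y1=1, Y2=1 — matches
Only G5 inverted output reproduces the observed Y1=1, Y2=1.

G5 inverted output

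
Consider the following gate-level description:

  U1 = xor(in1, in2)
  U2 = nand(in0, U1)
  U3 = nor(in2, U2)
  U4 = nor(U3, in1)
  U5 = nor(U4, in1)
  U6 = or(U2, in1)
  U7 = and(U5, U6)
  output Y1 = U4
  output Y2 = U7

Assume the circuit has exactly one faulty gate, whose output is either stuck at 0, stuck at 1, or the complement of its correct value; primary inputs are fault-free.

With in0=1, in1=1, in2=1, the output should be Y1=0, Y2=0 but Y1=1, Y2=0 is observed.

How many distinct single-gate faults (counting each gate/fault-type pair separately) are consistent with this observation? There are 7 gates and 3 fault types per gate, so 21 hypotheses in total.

2

Fault-free: U1=0, U2=1, U3=0, U4=0, U5=0, U6=1, U7=0 → Y1=0, Y2=0. Observed Y1=1, Y2=0.
  U1: none of the 3 fault types match ✗
  U2: none of the 3 fault types match ✗
  U3: none of the 3 fault types match ✗
  U4: stuck-at-1, inverted output ✓; others ✗
  U5: none of the 3 fault types match ✗
  U6: none of the 3 fault types match ✗
  U7: none of the 3 fault types match ✗
Consistent faults: {U4 stuck-at-1, U4 inverted output} — 2 in all.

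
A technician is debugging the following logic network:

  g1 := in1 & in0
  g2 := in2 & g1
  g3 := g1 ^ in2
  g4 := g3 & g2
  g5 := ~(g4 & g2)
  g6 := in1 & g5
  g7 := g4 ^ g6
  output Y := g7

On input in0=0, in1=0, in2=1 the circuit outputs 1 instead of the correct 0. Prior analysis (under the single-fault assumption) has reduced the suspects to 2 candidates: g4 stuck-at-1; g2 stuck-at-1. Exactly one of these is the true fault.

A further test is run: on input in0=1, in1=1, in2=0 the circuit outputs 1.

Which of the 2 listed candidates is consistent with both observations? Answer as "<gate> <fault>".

Evaluate each candidate on input in0=1, in1=1, in2=0:
  g4 stuck-at-1: g1=1, g2=0, g3=1, g4=1 [stuck-at-1], g5=1, g6=1, g7=0 → 0 — eliminated
  g2 stuck-at-1: g1=1, g2=1 [stuck-at-1], g3=1, g4=1, g5=0, g6=0, g7=1 → 1 — matches
Only g2 stuck-at-1 reproduces the observed 1.

g2 stuck-at-1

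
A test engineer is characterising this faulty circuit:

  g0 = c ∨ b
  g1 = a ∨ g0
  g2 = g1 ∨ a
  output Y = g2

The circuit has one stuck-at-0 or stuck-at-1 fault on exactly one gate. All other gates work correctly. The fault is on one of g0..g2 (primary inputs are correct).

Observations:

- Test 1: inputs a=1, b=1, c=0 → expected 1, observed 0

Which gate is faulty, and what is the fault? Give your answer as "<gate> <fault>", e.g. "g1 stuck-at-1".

Fault-free values for test 1 (a=1, b=1, c=0): g0=1, g1=1, g2=1, giving Y=1. Observed 0.
Test 1: faults giving observed 0 are {g2 stuck-at-0}.
Only g2 stuck-at-0 is consistent with every test.

g2 stuck-at-0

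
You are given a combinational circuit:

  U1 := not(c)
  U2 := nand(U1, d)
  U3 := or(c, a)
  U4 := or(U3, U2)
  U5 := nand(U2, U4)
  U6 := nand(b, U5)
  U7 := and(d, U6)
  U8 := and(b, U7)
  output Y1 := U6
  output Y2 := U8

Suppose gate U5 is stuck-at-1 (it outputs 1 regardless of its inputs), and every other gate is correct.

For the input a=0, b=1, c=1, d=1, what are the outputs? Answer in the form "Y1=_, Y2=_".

Y1=0, Y2=0

Propagate with U5 forced: U1=0, U2=1, U3=1, U4=1, U5=1 [stuck-at-1], U6=0, U7=0, U8=0.
So the outputs are Y1=0, Y2=0. (Without the fault they would be Y1=1, Y2=1.)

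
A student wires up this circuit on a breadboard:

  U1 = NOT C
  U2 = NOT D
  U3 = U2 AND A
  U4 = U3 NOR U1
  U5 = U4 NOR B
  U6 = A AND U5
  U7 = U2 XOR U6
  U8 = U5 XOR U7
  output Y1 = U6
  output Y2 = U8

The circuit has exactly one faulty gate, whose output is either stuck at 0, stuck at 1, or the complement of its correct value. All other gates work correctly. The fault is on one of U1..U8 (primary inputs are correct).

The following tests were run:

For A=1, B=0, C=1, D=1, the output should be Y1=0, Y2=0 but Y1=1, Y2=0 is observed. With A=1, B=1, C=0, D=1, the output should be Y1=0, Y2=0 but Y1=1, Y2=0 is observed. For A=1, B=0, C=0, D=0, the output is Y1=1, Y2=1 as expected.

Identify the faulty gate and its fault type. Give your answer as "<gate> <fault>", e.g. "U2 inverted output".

Fault-free values for test 1 (A=1, B=0, C=1, D=1): U1=0, U2=0, U3=0, U4=1, U5=0, U6=0, U7=0, U8=0, giving Y1=0, Y2=0. Observed Y1=1, Y2=0.
Test 1: faults giving observed Y1=1, Y2=0 are {U1 stuck-at-1, U1 inverted output, U3 stuck-at-1, U3 inverted output, U4 stuck-at-0, U4 inverted output, U5 stuck-at-1, U5 inverted output}.
Test 2 (A=1, B=1, C=0, D=1): fault-free U1=1, U2=0, U3=0, U4=0, U5=0, U6=0, U7=0, U8=0 → Y1=0, Y2=0; observed Y1=1, Y2=0. Eliminates U1 stuck-at-1, U1 inverted output, U3 stuck-at-1, U3 inverted output, U4 stuck-at-0, U4 inverted output.
Test 3 (A=1, B=0, C=0, D=0): fault-free U1=1, U2=1, U3=1, U4=0, U5=1, U6=1, U7=0, U8=1 → Y1=1, Y2=1; observed Y1=1, Y2=1. Eliminates U5 inverted output.
Only U5 stuck-at-1 is consistent with every test.

U5 stuck-at-1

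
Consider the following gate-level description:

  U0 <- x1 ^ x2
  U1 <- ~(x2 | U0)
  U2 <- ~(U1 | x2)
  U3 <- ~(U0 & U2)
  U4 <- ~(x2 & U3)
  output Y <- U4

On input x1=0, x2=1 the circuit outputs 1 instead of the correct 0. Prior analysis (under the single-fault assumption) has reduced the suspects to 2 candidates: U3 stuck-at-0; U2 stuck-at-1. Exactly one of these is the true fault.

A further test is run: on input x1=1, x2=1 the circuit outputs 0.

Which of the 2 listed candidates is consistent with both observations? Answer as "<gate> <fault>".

U2 stuck-at-1

Evaluate each candidate on input x1=1, x2=1:
  U3 stuck-at-0: U0=0, U1=0, U2=0, U3=0 [stuck-at-0], U4=1 → 1 — eliminated
  U2 stuck-at-1: U0=0, U1=0, U2=1 [stuck-at-1], U3=1, U4=0 → 0 — matches
Only U2 stuck-at-1 reproduces the observed 0.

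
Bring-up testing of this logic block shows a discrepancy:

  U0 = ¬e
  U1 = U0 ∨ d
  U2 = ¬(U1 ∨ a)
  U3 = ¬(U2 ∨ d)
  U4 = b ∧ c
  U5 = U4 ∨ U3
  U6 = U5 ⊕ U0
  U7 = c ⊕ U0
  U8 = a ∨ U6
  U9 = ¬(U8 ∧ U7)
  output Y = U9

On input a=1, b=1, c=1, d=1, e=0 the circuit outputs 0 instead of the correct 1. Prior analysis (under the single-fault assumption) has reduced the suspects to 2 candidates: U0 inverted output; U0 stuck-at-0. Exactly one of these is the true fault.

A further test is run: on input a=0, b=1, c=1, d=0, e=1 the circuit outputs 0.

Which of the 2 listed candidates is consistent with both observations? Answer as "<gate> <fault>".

Evaluate each candidate on input a=0, b=1, c=1, d=0, e=1:
  U0 inverted output: U0=1 [inverted output], U1=1, U2=0, U3=1, U4=1, U5=1, U6=0, U7=0, U8=0, U9=1 → 1 — eliminated
  U0 stuck-at-0: U0=0 [stuck-at-0], U1=0, U2=1, U3=0, U4=1, U5=1, U6=1, U7=1, U8=1, U9=0 → 0 — matches
Only U0 stuck-at-0 reproduces the observed 0.

U0 stuck-at-0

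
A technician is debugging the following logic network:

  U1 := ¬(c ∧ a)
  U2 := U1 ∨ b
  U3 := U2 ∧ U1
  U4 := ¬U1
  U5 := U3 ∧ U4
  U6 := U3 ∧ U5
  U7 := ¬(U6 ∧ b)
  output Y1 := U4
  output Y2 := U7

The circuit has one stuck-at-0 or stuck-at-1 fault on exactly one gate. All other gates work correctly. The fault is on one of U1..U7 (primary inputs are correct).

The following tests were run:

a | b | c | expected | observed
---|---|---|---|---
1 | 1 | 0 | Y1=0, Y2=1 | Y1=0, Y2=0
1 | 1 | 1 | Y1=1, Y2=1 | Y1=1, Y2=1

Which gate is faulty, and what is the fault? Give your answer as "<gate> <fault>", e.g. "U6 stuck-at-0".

U5 stuck-at-1

Fault-free values for test 1 (a=1, b=1, c=0): U1=1, U2=1, U3=1, U4=0, U5=0, U6=0, U7=1, giving Y1=0, Y2=1. Observed Y1=0, Y2=0.
Test 1: faults giving observed Y1=0, Y2=0 are {U5 stuck-at-1, U6 stuck-at-1, U7 stuck-at-0}.
Test 2 (a=1, b=1, c=1): fault-free U1=0, U2=1, U3=0, U4=1, U5=0, U6=0, U7=1 → Y1=1, Y2=1; observed Y1=1, Y2=1. Eliminates U6 stuck-at-1, U7 stuck-at-0.
Only U5 stuck-at-1 is consistent with every test.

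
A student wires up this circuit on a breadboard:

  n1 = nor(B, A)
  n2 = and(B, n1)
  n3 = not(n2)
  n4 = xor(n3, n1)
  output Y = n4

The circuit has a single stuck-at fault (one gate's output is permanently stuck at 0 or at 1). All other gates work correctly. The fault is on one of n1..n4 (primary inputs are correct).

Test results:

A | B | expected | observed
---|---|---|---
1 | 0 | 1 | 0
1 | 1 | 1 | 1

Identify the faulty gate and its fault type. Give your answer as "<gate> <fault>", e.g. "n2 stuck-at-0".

Fault-free values for test 1 (A=1, B=0): n1=0, n2=0, n3=1, n4=1, giving Y=1. Observed 0.
Test 1: faults giving observed 0 are {n1 stuck-at-1, n2 stuck-at-1, n3 stuck-at-0, n4 stuck-at-0}.
Test 2 (A=1, B=1): fault-free n1=0, n2=0, n3=1, n4=1 → 1; observed 1. Eliminates n2 stuck-at-1, n3 stuck-at-0, n4 stuck-at-0.
Only n1 stuck-at-1 is consistent with every test.

n1 stuck-at-1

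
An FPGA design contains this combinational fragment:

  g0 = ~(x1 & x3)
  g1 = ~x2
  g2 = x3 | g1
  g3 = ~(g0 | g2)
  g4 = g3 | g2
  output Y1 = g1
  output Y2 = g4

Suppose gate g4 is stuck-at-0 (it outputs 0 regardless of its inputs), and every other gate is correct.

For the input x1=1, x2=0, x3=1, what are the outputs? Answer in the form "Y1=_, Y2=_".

Y1=1, Y2=0

Propagate with g4 forced: g0=0, g1=1, g2=1, g3=0, g4=0 [stuck-at-0].
So the outputs are Y1=1, Y2=0. (Without the fault they would be Y1=1, Y2=1.)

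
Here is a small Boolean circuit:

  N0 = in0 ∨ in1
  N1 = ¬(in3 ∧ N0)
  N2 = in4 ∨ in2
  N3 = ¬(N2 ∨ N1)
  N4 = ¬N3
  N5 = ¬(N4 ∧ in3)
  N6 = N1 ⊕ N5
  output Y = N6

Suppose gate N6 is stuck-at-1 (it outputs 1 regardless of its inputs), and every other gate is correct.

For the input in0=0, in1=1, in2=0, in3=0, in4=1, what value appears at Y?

Propagate with N6 forced: N0=1, N1=1, N2=1, N3=0, N4=1, N5=1, N6=1 [stuck-at-1].
So Y = 1. (Without the fault it would be 0.)

1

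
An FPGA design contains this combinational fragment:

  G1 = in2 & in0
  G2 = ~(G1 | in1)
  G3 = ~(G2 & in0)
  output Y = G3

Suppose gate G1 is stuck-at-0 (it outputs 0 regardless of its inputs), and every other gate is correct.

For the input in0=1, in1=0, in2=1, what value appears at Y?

Propagate with G1 forced: G1=0 [stuck-at-0], G2=1, G3=0.
So Y = 0. (Without the fault it would be 1.)

0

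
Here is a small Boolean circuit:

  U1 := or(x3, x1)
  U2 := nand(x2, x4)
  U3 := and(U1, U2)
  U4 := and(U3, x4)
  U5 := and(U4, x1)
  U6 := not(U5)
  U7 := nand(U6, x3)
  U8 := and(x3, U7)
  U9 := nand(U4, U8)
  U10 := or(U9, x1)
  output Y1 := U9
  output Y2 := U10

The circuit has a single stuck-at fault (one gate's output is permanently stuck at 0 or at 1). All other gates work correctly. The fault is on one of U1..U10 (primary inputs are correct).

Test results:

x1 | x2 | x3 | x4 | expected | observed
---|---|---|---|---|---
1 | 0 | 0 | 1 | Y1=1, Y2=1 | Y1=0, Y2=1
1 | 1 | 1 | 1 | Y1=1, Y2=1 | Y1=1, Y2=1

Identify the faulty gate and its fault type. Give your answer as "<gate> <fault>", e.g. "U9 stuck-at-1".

U8 stuck-at-1

Fault-free values for test 1 (x1=1, x2=0, x3=0, x4=1): U1=1, U2=1, U3=1, U4=1, U5=1, U6=0, U7=1, U8=0, U9=1, U10=1, giving Y1=1, Y2=1. Observed Y1=0, Y2=1.
Test 1: faults giving observed Y1=0, Y2=1 are {U8 stuck-at-1, U9 stuck-at-0}.
Test 2 (x1=1, x2=1, x3=1, x4=1): fault-free U1=1, U2=0, U3=0, U4=0, U5=0, U6=1, U7=0, U8=0, U9=1, U10=1 → Y1=1, Y2=1; observed Y1=1, Y2=1. Eliminates U9 stuck-at-0.
Only U8 stuck-at-1 is consistent with every test.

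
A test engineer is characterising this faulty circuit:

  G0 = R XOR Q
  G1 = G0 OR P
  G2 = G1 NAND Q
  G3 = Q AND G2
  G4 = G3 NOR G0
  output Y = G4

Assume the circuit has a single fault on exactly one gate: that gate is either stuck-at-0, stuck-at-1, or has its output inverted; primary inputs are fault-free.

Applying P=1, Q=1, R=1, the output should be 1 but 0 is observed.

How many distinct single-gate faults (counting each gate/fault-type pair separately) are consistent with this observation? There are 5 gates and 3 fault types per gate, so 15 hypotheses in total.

Fault-free: G0=0, G1=1, G2=0, G3=0, G4=1 → 1. Observed 0.
  G0: stuck-at-1, inverted output ✓; others ✗
  G1: stuck-at-0, inverted output ✓; others ✗
  G2: stuck-at-1, inverted output ✓; others ✗
  G3: stuck-at-1, inverted output ✓; others ✗
  G4: stuck-at-0, inverted output ✓; others ✗
Consistent faults: {G0 stuck-at-1, G0 inverted output, G1 stuck-at-0, G1 inverted output, G2 stuck-at-1, G2 inverted output, G3 stuck-at-1, G3 inverted output, G4 stuck-at-0, G4 inverted output} — 10 in all.

10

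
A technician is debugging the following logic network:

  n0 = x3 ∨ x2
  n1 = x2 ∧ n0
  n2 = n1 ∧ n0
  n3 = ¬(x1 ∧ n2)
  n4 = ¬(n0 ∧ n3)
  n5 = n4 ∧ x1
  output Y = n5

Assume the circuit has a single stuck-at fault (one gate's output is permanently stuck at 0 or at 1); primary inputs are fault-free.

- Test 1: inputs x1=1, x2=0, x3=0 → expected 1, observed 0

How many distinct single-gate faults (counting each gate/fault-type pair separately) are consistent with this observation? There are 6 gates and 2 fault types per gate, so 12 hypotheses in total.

Fault-free: n0=0, n1=0, n2=0, n3=1, n4=1, n5=1 → 1. Observed 0.
  n0 stuck-at-0: output 1 ✗
  n0 stuck-at-1: output 0 ✓
  n1 stuck-at-0: output 1 ✗
  n1 stuck-at-1: output 1 ✗
  n2 stuck-at-0: output 1 ✗
  n2 stuck-at-1: output 1 ✗
  n3 stuck-at-0: output 1 ✗
  n3 stuck-at-1: output 1 ✗
  n4 stuck-at-0: output 0 ✓
  n4 stuck-at-1: output 1 ✗
  n5 stuck-at-0: output 0 ✓
  n5 stuck-at-1: output 1 ✗
Consistent faults: {n0 stuck-at-1, n4 stuck-at-0, n5 stuck-at-0} — 3 in all.

3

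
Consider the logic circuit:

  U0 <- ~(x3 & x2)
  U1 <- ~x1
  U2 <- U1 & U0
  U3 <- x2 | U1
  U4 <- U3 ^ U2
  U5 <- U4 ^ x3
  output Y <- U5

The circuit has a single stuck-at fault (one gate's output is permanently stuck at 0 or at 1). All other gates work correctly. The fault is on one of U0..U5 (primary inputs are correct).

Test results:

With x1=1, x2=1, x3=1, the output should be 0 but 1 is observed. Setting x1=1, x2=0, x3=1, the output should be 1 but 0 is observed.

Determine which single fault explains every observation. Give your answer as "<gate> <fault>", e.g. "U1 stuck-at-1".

Fault-free values for test 1 (x1=1, x2=1, x3=1): U0=0, U1=0, U2=0, U3=1, U4=1, U5=0, giving Y=0. Observed 1.
Test 1: faults giving observed 1 are {U2 stuck-at-1, U3 stuck-at-0, U4 stuck-at-0, U5 stuck-at-1}.
Test 2 (x1=1, x2=0, x3=1): fault-free U0=1, U1=0, U2=0, U3=0, U4=0, U5=1 → 1; observed 0. Eliminates U3 stuck-at-0, U4 stuck-at-0, U5 stuck-at-1.
Only U2 stuck-at-1 is consistent with every test.

U2 stuck-at-1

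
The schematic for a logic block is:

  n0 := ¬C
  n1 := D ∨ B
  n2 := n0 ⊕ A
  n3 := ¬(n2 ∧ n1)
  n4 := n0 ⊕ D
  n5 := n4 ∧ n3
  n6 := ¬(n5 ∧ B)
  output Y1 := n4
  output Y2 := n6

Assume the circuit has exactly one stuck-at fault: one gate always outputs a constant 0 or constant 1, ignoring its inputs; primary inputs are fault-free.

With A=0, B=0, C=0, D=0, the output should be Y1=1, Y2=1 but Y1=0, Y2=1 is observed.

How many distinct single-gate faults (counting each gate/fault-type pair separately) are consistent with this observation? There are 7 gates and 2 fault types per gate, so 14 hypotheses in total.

2

Fault-free: n0=1, n1=0, n2=1, n3=1, n4=1, n5=1, n6=1 → Y1=1, Y2=1. Observed Y1=0, Y2=1.
  n0 stuck-at-0: output Y1=0, Y2=1 ✓
  n0 stuck-at-1: output Y1=1, Y2=1 ✗
  n1 stuck-at-0: output Y1=1, Y2=1 ✗
  n1 stuck-at-1: output Y1=1, Y2=1 ✗
  n2 stuck-at-0: output Y1=1, Y2=1 ✗
  n2 stuck-at-1: output Y1=1, Y2=1 ✗
  n3 stuck-at-0: output Y1=1, Y2=1 ✗
  n3 stuck-at-1: output Y1=1, Y2=1 ✗
  n4 stuck-at-0: output Y1=0, Y2=1 ✓
  n4 stuck-at-1: output Y1=1, Y2=1 ✗
  n5 stuck-at-0: output Y1=1, Y2=1 ✗
  n5 stuck-at-1: output Y1=1, Y2=1 ✗
  n6 stuck-at-0: output Y1=1, Y2=0 ✗
  n6 stuck-at-1: output Y1=1, Y2=1 ✗
Consistent faults: {n0 stuck-at-0, n4 stuck-at-0} — 2 in all.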